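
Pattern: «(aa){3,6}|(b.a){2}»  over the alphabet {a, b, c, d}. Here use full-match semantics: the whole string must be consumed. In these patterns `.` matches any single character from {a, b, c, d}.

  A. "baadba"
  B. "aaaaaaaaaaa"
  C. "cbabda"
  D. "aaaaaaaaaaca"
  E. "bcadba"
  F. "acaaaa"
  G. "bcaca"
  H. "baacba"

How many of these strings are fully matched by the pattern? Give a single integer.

A → no match
B → no match
C → no match
D → no match
E → no match
F → no match
G → no match
H → no match
Total matched: 0

0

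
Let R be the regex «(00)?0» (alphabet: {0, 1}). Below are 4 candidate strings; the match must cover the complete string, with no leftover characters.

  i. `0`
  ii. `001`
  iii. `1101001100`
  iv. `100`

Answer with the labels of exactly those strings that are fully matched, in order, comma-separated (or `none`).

i

i → match
ii → no match — must end with `0`
iii → no match
iv → no match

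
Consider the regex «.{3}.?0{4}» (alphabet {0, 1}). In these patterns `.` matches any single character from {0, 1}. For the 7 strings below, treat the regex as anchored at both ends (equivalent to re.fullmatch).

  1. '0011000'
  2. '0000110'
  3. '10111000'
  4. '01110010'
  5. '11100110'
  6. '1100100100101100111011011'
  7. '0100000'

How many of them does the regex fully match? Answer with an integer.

1

1 → no match
2 → no match
3 → no match
4 → no match
5 → no match
6 → no match — must end with '0'
7 → match
Total matched: 1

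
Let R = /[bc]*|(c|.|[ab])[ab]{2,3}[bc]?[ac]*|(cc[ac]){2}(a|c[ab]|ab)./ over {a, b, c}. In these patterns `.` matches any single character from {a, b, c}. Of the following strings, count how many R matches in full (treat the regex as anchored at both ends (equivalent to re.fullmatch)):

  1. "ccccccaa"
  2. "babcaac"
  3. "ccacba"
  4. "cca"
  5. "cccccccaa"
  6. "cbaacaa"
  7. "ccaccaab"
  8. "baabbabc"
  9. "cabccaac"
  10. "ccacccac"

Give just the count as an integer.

1 → match
2 → match
3 → no match
4 → no match
5 → match
6 → match
7 → match
8 → no match
9 → match
10 → match
Total matched: 7

7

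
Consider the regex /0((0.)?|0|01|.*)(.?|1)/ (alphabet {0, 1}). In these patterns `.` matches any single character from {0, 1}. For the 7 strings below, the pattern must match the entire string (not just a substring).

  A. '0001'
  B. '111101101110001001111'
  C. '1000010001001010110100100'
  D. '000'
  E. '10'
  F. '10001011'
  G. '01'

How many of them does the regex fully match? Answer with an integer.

A → match
B → no match — must start with '0'
C → no match — must start with '0'
D → match
E → no match — must start with '0'
F → no match — must start with '0'
G → match
Total matched: 3

3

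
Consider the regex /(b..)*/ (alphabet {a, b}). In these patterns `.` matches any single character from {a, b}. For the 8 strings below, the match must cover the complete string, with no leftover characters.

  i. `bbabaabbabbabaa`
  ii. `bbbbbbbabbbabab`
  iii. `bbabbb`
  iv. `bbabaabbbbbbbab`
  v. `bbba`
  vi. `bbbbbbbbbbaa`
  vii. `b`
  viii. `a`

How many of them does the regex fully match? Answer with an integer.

i → match
ii → match
iii. `bbabbb` → match
iv → match
v. `bbba` → no match
vi. `bbbbbbbbbbaa` → match
vii. `b` → no match
viii. `a` → no match
Total matched: 5

5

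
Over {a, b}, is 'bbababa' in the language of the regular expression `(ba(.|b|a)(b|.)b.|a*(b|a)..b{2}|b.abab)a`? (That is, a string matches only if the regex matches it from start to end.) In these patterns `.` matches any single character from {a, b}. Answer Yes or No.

Yes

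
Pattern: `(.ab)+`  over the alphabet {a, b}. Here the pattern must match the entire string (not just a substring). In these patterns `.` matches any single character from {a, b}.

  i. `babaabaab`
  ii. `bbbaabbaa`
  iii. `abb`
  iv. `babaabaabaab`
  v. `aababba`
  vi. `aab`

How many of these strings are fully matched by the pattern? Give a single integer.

i. `babaabaab` → match
ii. `bbbaabbaa` → no match — must end with `ab`
iii. `abb` → no match — must end with `ab`
iv. `babaabaabaab` → match
v. `aababba` → no match — must end with `ab`
vi. `aab` → match
Total matched: 3

3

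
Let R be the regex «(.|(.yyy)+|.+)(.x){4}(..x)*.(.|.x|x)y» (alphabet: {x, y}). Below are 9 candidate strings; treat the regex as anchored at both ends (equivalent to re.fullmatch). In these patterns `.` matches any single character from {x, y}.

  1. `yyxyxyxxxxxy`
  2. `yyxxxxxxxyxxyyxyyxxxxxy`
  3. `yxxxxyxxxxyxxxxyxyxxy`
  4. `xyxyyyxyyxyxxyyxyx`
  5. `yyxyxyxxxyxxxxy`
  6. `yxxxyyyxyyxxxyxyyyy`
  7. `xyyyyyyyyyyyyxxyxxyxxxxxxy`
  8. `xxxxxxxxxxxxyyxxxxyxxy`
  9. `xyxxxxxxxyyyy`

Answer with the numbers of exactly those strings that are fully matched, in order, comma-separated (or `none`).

1, 3, 5, 8

1 → match
2 → no match
3 → match
4 → no match — must end with `y`
5 → match
6 → no match
7 → no match
8 → match
9 → no match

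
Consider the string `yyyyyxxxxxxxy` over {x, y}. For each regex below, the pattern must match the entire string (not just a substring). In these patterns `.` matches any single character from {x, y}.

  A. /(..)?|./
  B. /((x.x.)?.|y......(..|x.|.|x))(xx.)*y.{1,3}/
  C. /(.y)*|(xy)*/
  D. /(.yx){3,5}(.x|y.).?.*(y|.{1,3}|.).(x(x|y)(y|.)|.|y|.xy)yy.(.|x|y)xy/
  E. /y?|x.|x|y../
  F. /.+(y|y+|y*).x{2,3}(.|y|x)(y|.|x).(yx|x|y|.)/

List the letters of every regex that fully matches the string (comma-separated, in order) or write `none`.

A → no match
B → no match
C → no match
D → no match
E → no match
F → match

F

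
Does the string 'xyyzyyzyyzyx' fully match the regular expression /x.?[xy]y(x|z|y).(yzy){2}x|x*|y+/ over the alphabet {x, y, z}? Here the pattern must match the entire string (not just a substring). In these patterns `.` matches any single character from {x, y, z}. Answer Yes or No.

Yes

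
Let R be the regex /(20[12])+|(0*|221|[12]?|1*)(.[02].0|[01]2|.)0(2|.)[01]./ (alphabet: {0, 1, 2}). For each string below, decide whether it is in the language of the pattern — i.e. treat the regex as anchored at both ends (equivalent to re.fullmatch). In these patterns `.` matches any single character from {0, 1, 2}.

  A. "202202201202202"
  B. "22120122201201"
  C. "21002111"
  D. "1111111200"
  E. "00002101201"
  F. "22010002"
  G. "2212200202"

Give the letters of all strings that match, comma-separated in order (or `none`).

A → match
B → no match
C → no match
D → no match
E → no match
F → no match
G → no match

A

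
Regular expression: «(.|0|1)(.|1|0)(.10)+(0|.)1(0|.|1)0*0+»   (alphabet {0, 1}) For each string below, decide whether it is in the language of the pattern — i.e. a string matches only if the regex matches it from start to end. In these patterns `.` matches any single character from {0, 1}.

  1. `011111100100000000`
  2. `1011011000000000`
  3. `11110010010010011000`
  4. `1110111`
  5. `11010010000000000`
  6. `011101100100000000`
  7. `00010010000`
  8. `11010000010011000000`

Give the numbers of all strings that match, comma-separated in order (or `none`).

2, 3, 5, 6, 7

1 → no match
2 → match
3 → match
4. `1110111` → no match — must end with `0`
5 → match
6 → match
7. `00010010000` → match
8 → no match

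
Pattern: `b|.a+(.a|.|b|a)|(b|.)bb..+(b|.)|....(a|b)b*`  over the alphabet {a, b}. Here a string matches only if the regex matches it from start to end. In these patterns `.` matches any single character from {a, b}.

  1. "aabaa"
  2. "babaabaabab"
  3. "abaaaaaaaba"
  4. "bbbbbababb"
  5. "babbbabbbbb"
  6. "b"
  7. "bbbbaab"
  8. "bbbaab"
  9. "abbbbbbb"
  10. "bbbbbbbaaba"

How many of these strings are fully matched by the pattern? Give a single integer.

1 → match
2 → no match
3 → no match
4 → match
5 → no match
6 → match
7 → match
8 → match
9 → match
10 → match
Total matched: 7

7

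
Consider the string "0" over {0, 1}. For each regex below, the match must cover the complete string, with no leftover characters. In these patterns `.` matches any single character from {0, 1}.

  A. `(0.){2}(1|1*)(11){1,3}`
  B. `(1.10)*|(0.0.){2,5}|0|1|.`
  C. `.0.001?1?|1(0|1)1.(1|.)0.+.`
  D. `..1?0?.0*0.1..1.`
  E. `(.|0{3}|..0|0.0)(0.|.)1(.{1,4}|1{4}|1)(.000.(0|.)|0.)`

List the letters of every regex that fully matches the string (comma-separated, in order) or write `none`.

A → no match — must end with "11"
B → match
C → no match
D → no match
E → no match

B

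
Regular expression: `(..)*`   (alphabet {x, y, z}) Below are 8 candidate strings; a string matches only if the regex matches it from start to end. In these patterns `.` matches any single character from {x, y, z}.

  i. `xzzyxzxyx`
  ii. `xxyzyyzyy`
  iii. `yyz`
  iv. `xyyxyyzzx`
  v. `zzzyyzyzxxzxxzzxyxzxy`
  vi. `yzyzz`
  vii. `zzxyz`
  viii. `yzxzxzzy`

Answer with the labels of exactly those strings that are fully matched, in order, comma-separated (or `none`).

viii

i → no match
ii → no match
iii → no match
iv → no match
v → no match
vi → no match
vii → no match
viii → match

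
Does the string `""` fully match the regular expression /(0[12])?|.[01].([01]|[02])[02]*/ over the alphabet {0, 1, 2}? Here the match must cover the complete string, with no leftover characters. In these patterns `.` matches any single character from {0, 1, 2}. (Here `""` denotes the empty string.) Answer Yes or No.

Yes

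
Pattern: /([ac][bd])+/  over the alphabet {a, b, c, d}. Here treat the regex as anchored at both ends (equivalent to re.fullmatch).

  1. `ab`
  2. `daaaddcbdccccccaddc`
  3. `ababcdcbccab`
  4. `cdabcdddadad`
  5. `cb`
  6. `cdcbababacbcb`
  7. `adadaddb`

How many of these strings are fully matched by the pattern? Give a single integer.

2

1. `ab` → match
2 → no match
3. `ababcdcbccab` → no match
4. `cdabcdddadad` → no match
5. `cb` → match
6 → no match
7. `adadaddb` → no match
Total matched: 2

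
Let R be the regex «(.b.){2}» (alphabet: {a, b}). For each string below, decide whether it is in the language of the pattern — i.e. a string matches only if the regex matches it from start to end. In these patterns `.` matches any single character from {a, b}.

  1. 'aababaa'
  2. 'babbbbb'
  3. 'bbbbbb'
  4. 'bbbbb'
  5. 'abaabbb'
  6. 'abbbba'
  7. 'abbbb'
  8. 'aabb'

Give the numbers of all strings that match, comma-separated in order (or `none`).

1 → no match
2 → no match
3 → match
4 → no match
5 → no match
6 → match
7 → no match
8 → no match

3, 6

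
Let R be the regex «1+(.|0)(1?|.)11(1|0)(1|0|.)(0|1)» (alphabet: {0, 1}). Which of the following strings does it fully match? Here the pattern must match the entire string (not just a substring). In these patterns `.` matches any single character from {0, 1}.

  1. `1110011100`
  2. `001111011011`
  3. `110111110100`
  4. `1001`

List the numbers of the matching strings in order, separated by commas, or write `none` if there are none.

1. `1110011100` → match
2. `001111011011` → no match — must start with `1`
3. `110111110100` → no match
4. `1001` → no match

1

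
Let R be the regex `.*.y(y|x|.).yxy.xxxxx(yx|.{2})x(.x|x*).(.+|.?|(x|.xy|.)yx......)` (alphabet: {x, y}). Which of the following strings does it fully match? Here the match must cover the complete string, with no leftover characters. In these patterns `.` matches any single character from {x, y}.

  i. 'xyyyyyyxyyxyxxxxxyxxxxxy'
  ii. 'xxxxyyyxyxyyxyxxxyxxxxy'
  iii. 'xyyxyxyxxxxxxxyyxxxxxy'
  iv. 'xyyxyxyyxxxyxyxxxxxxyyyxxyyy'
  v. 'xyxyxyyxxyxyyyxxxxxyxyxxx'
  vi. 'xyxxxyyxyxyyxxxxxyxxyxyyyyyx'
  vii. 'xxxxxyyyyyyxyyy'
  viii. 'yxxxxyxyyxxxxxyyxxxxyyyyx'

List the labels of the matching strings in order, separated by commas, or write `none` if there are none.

i → no match
ii → no match
iii → no match
iv → no match
v → no match
vi → match
vii → no match
viii → no match

vi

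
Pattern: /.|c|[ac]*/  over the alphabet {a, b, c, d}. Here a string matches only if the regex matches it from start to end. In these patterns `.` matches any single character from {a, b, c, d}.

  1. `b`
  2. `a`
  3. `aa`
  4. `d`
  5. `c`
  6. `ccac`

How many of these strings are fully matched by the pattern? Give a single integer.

6

1 → match
2 → match
3 → match
4 → match
5 → match
6 → match
Total matched: 6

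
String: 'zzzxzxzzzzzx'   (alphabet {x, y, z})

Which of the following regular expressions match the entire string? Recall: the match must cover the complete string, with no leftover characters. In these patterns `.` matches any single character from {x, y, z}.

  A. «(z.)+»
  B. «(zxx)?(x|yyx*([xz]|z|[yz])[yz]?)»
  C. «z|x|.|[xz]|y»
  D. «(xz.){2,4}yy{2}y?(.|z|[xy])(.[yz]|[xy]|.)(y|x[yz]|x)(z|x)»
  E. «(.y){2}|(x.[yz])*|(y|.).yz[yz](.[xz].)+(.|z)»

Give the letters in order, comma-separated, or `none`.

A

A → match
B → no match
C → no match
D → no match — must start with 'xz'
E → no match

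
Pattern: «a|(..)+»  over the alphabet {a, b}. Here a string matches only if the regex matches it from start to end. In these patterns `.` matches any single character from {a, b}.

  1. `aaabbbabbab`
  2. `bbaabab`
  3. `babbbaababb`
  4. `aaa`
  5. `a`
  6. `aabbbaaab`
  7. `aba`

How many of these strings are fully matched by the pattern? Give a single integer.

1

1. `aaabbbabbab` → no match
2. `bbaabab` → no match
3. `babbbaababb` → no match
4. `aaa` → no match
5. `a` → match
6. `aabbbaaab` → no match
7. `aba` → no match
Total matched: 1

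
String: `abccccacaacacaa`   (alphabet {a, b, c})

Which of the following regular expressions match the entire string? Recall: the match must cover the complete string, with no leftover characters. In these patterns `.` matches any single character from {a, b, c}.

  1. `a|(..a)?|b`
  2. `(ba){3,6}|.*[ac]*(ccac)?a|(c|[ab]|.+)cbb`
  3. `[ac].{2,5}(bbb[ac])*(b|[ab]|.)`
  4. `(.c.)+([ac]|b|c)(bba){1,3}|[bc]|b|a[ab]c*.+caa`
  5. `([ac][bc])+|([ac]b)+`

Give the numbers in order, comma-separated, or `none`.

1 → no match
2 → match
3 → no match
4 → match
5 → no match

2, 4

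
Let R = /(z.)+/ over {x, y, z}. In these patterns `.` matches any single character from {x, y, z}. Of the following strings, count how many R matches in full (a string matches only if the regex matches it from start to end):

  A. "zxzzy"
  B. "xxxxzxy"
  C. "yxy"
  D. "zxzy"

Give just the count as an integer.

A → no match
B → no match — must start with "z"
C → no match — must start with "z"
D → match
Total matched: 1

1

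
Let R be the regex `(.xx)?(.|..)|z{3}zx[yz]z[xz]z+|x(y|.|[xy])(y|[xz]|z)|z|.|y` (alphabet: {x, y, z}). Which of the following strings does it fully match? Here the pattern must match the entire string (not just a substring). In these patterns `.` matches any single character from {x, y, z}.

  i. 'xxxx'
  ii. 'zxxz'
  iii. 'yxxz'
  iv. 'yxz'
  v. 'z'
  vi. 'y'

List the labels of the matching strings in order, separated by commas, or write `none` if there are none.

i → match
ii → match
iii → match
iv → no match
v → match
vi → match

i, ii, iii, v, vi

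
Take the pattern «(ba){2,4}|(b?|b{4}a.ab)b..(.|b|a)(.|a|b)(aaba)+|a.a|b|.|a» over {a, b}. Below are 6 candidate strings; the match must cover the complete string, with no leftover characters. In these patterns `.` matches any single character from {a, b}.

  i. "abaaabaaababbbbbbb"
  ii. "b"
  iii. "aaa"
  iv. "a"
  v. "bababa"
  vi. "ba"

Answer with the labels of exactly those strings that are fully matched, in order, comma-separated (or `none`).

ii, iii, iv, v

i → no match
ii → match
iii → match
iv → match
v → match
vi → no match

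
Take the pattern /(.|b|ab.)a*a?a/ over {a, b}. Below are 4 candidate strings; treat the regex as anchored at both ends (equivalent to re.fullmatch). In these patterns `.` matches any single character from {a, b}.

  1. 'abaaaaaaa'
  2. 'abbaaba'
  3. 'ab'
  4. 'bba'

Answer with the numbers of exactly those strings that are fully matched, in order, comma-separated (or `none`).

1

1. 'abaaaaaaa' → match
2. 'abbaaba' → no match
3. 'ab' → no match — must end with 'a'
4. 'bba' → no match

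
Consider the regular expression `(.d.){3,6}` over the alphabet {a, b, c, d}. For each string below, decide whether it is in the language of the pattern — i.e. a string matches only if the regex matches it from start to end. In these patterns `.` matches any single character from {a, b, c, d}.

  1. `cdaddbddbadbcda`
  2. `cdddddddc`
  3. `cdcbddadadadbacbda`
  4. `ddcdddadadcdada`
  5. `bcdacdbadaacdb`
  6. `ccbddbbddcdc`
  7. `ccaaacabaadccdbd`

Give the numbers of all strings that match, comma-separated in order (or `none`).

1 → match
2. `cdddddddc` → match
3 → no match
4 → no match
5 → no match
6. `ccbddbbddcdc` → no match
7 → no match

1, 2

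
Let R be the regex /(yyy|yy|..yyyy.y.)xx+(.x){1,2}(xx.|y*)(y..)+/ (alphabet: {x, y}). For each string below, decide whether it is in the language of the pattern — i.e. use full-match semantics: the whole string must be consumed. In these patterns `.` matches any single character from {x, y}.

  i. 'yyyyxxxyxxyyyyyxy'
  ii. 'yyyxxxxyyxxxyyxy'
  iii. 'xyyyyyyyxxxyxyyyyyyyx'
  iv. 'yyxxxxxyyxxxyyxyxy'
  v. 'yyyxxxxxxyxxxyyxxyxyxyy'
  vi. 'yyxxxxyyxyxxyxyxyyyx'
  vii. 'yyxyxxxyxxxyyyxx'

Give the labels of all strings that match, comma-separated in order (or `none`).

iii

i → no match
ii → no match
iii → match
iv → no match
v → no match
vi → no match
vii → no match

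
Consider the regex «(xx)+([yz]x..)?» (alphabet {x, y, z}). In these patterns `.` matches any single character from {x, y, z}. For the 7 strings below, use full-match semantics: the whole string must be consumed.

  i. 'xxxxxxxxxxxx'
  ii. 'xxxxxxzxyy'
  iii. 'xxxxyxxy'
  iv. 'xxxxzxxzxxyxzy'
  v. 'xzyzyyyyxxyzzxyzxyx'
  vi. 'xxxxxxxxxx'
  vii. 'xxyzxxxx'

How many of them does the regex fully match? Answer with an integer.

i → match
ii → match
iii → match
iv → no match
v → no match — must start with 'xx'
vi → match
vii → no match
Total matched: 4

4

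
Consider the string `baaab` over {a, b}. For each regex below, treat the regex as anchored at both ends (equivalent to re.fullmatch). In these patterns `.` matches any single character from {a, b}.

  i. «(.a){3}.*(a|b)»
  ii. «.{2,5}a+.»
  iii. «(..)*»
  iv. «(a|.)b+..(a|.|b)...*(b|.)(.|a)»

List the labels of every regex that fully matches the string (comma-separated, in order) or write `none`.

ii

i → no match
ii → match
iii → no match
iv → no match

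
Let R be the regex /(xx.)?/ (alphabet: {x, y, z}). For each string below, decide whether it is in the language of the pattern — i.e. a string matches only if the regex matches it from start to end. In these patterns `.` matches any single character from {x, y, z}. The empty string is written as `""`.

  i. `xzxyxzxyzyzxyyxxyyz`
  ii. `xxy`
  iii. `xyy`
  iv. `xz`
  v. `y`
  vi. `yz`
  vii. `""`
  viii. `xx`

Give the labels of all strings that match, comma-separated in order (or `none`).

i → no match
ii → match
iii → no match
iv → no match
v → no match
vi → no match
vii → match
viii → no match

ii, vii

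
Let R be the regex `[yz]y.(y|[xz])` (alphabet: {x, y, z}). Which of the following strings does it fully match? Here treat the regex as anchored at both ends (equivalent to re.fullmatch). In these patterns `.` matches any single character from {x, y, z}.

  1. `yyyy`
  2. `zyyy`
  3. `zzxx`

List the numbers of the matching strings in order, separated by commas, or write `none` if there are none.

1, 2

1 → match
2 → match
3 → no match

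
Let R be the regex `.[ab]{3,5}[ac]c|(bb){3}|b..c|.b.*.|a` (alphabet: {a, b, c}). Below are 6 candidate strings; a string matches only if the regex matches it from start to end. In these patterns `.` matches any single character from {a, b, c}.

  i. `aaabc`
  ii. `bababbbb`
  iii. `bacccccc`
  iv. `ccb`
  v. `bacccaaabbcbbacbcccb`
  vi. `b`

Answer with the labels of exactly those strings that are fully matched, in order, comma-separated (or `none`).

i. `aaabc` → no match
ii. `bababbbb` → no match
iii. `bacccccc` → no match
iv. `ccb` → no match
v → no match
vi. `b` → no match

none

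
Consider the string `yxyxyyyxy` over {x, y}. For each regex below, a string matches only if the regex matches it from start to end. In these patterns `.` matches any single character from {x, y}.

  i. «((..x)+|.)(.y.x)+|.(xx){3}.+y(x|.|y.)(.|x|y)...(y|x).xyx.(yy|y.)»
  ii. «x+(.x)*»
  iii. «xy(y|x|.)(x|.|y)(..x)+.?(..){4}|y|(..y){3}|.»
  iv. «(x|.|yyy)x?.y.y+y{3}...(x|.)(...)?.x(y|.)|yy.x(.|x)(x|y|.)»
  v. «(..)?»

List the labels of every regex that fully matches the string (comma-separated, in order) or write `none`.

iii

i → no match
ii → no match — must start with `x`
iii → match
iv → no match
v → no match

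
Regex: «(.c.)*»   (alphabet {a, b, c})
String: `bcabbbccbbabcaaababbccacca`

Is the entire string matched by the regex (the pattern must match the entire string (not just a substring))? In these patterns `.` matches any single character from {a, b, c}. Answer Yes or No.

No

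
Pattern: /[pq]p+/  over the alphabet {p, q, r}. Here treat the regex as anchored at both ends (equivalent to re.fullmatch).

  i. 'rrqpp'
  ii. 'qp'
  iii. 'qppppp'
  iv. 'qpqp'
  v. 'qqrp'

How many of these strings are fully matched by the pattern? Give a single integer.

2

i → no match
ii → match
iii → match
iv → no match
v → no match
Total matched: 2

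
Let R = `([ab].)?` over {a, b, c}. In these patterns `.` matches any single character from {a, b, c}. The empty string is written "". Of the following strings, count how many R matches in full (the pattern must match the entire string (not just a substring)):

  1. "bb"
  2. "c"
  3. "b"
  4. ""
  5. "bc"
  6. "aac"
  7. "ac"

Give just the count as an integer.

4

1. "bb" → match
2. "c" → no match
3. "b" → no match
4. "" → match
5. "bc" → match
6. "aac" → no match
7. "ac" → match
Total matched: 4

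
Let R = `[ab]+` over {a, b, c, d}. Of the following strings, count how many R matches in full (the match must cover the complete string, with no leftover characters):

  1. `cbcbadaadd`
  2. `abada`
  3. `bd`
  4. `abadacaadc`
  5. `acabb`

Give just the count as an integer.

0

1. `cbcbadaadd` → no match
2. `abada` → no match
3. `bd` → no match
4. `abadacaadc` → no match
5. `acabb` → no match
Total matched: 0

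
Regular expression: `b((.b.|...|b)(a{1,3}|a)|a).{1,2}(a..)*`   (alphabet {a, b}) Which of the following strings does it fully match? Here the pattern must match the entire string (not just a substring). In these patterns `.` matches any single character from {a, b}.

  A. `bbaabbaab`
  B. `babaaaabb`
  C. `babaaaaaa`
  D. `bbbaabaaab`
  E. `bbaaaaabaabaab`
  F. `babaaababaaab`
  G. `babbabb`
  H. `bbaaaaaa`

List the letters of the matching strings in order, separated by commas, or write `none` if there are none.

A, B, C, D, E, F, G, H

A → match
B → match
C → match
D → match
E → match
F → match
G → match
H → match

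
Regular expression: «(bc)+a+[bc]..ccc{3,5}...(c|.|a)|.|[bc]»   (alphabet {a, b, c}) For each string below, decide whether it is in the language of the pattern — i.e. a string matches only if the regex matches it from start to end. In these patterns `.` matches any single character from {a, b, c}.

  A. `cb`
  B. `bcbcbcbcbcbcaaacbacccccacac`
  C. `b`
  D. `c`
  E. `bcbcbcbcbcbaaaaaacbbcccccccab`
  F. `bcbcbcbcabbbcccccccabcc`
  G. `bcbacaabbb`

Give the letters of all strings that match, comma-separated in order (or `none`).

A → no match
B → match
C → match
D → match
E → no match
F → match
G → no match

B, C, D, F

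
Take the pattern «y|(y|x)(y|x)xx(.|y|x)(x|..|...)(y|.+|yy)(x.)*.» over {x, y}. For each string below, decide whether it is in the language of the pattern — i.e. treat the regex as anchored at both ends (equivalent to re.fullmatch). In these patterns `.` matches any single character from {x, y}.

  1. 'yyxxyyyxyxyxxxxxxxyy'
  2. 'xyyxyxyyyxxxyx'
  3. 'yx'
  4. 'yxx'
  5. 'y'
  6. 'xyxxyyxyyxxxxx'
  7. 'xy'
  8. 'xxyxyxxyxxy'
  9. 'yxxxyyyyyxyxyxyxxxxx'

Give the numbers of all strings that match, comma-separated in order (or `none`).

1, 5, 6, 9

1 → match
2 → no match
3. 'yx' → no match
4. 'yxx' → no match
5. 'y' → match
6 → match
7. 'xy' → no match
8. 'xxyxyxxyxxy' → no match
9 → match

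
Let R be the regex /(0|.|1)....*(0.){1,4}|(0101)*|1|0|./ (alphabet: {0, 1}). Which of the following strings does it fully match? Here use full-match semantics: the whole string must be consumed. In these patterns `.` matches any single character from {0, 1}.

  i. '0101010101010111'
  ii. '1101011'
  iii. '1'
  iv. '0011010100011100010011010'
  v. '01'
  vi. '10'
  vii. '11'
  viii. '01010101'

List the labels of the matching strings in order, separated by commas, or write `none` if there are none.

iii, viii

i → no match
ii → no match
iii → match
iv → no match
v → no match
vi → no match
vii → no match
viii → match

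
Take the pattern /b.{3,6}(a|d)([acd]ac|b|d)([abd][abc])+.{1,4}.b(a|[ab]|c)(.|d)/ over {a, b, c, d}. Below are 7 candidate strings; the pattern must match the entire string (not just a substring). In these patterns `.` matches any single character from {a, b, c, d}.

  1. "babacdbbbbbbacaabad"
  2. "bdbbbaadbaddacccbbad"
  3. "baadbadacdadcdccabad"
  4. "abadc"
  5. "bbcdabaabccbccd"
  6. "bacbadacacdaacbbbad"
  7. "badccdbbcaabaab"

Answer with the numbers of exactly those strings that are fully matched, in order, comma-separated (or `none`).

1 → match
2 → no match
3 → match
4 → no match — must start with "b"
5 → no match
6 → match
7 → no match

1, 3, 6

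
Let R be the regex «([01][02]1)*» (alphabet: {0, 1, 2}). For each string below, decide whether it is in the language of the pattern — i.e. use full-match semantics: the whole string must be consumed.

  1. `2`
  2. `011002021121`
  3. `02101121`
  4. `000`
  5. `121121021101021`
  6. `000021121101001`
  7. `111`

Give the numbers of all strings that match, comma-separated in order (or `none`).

5

1 → no match
2 → no match
3 → no match
4 → no match
5 → match
6 → no match
7 → no match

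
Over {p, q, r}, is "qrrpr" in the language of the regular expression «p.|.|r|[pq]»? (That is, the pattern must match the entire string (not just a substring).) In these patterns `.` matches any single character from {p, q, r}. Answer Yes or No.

No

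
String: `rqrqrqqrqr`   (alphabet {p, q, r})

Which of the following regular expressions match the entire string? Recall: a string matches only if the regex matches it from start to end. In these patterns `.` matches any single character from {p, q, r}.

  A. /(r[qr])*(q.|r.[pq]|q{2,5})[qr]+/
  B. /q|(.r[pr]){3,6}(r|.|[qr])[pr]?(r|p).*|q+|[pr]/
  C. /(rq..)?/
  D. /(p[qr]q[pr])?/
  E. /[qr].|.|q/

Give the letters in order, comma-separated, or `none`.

A

A → match
B → no match
C → no match
D → no match
E → no match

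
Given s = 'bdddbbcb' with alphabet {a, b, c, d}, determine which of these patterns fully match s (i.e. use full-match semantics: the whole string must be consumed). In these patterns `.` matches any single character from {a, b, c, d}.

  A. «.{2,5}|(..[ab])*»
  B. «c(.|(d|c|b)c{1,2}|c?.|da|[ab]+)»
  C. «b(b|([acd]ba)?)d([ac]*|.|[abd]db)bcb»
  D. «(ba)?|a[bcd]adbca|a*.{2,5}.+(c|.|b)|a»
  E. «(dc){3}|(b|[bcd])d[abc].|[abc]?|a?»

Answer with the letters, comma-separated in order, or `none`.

A → no match
B → no match — must start with 'c'
C → match
D → match
E → no match

C, D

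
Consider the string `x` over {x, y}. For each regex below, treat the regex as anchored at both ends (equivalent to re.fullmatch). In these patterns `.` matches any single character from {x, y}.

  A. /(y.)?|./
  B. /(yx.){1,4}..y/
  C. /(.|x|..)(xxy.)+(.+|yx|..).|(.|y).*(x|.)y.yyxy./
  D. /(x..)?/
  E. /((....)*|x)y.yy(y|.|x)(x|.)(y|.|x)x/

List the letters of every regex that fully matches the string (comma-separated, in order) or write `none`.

A

A → match
B → no match — must start with `yx`
C → no match
D → no match
E → no match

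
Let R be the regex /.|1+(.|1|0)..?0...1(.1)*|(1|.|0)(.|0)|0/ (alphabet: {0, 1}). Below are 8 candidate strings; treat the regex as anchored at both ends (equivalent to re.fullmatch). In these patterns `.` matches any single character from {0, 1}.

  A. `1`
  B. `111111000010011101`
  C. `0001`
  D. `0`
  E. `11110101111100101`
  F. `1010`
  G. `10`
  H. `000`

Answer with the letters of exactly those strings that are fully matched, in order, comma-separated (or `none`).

A. `1` → match
B → match
C. `0001` → no match
D. `0` → match
E → no match
F. `1010` → no match
G. `10` → match
H. `000` → no match

A, B, D, G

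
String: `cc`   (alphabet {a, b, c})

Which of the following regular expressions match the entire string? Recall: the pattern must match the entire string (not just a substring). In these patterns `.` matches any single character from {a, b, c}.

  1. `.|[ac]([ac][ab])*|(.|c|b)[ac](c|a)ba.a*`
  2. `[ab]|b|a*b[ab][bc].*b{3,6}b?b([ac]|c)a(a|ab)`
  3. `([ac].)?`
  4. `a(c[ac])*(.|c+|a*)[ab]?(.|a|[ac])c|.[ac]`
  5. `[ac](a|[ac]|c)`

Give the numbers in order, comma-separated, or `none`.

1 → no match
2 → no match
3 → match
4 → match
5 → match

3, 4, 5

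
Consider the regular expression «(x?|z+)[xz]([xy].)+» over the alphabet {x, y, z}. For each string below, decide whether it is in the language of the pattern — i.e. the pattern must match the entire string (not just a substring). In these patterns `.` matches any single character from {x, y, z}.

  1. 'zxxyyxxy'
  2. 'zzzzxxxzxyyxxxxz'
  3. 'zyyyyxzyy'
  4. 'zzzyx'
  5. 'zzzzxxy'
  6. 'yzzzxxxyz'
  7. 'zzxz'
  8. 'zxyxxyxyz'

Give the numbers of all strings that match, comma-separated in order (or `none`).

1, 2, 3, 4, 5, 7, 8

1 → match
2 → match
3 → match
4 → match
5 → match
6 → no match
7 → match
8 → match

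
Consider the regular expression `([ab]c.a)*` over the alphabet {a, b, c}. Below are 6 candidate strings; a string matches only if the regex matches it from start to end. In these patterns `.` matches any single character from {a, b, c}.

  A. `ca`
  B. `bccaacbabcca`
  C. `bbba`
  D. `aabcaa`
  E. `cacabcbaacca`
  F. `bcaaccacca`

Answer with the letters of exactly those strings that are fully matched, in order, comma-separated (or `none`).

A. `ca` → no match
B. `bccaacbabcca` → match
C. `bbba` → no match
D. `aabcaa` → no match
E. `cacabcbaacca` → no match
F. `bcaaccacca` → no match

B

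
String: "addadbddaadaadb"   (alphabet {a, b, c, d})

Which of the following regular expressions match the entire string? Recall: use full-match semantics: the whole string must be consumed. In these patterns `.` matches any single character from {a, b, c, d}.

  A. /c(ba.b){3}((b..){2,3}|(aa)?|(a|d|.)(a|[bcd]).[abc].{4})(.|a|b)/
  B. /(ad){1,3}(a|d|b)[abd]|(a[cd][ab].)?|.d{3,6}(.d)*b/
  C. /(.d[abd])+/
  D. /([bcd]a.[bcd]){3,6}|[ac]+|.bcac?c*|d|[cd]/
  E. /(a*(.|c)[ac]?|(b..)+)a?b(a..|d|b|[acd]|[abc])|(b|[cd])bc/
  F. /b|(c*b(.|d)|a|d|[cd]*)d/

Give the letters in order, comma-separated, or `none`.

A → no match — must start with "cba"
B → no match
C → match
D → no match
E → no match
F → no match

C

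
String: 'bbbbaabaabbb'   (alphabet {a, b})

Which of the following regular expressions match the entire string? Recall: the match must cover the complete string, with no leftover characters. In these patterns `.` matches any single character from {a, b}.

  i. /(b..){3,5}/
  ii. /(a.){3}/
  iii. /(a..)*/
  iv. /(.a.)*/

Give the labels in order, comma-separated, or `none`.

i

i → match
ii → no match — must start with 'a'
iii → no match
iv → no match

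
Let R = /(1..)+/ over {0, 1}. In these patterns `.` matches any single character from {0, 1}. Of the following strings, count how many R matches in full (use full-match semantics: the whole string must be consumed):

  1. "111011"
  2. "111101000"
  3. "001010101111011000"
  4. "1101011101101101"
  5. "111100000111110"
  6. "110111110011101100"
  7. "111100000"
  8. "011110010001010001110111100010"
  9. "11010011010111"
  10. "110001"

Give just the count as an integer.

0

1 → no match
2 → no match
3 → no match — must start with "1"
4 → no match
5 → no match
6 → no match
7 → no match
8 → no match — must start with "1"
9 → no match
10 → no match
Total matched: 0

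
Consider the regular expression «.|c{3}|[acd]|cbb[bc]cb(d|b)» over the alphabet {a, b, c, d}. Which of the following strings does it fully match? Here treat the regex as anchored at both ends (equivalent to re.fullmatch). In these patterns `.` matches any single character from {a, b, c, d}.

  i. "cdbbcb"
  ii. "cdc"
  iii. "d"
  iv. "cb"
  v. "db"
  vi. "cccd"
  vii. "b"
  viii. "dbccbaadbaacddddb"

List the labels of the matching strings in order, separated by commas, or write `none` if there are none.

i → no match
ii → no match
iii → match
iv → no match
v → no match
vi → no match
vii → match
viii → no match

iii, vii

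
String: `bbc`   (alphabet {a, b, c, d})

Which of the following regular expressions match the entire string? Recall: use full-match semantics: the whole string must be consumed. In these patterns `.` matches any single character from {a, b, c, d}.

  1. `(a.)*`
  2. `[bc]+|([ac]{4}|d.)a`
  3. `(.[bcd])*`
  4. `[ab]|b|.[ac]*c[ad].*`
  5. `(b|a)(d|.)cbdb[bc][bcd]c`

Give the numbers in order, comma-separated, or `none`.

2

1 → no match
2 → match
3 → no match
4 → no match
5 → no match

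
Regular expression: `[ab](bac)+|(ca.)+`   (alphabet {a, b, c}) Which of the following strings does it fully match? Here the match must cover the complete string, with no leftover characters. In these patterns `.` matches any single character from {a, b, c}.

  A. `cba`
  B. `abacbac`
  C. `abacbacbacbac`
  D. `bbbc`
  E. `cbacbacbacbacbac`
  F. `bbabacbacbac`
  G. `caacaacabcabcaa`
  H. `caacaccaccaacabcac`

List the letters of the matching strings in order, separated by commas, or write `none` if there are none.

A → no match
B → match
C → match
D → no match
E → no match
F → no match
G → match
H → match

B, C, G, H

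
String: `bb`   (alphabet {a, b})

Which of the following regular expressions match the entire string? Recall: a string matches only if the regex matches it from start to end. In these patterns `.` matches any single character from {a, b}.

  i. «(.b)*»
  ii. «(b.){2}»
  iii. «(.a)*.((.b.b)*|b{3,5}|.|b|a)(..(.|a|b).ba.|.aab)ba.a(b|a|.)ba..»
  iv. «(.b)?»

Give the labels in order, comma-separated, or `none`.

i, iv

i → match
ii → no match
iii → no match
iv → match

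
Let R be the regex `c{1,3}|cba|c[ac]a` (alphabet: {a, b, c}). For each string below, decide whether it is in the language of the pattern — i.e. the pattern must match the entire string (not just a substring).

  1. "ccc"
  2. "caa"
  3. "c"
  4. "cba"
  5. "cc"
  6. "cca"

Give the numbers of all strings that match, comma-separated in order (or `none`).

1, 2, 3, 4, 5, 6

1 → match
2 → match
3 → match
4 → match
5 → match
6 → match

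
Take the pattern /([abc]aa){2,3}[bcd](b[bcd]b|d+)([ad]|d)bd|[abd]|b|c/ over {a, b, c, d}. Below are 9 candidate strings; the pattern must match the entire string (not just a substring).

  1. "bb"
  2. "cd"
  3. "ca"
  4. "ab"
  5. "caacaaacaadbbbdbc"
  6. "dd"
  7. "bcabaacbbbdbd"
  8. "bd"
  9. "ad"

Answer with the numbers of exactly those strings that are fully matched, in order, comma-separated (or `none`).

none

1. "bb" → no match
2. "cd" → no match
3. "ca" → no match
4. "ab" → no match
5 → no match
6. "dd" → no match
7 → no match
8. "bd" → no match
9. "ad" → no match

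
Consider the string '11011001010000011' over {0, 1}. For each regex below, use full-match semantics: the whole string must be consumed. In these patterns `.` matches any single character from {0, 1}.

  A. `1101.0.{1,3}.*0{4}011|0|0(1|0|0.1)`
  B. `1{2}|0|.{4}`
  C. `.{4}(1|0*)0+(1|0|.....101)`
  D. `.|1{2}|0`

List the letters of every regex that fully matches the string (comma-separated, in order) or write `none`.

A → match
B → no match
C → no match
D → no match

A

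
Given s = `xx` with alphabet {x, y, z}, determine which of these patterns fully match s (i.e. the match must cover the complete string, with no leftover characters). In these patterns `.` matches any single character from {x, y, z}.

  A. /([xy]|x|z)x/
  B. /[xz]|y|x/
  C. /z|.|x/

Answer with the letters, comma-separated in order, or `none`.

A

A → match
B → no match
C → no match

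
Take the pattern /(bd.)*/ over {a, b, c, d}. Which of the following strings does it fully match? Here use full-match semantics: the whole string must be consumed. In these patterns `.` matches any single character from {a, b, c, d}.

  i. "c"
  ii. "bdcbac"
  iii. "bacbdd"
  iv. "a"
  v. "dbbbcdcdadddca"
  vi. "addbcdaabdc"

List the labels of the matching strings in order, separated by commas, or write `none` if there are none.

i → no match
ii → no match
iii → no match
iv → no match
v → no match
vi → no match

none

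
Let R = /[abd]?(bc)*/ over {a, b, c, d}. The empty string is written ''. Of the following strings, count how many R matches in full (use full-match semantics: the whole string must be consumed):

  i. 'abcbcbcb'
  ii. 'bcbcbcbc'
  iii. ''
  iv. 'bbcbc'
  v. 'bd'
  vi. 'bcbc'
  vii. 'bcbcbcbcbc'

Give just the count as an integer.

i → no match
ii → match
iii → match
iv → match
v → no match
vi → match
vii → match
Total matched: 5

5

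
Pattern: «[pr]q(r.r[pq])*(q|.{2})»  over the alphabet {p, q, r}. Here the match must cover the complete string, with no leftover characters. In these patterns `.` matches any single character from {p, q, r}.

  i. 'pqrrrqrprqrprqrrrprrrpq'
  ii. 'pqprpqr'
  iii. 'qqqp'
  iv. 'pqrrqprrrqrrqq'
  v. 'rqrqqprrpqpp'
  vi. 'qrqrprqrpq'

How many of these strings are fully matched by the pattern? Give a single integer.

i → match
ii → no match
iii → no match
iv → no match
v → no match
vi → no match
Total matched: 1

1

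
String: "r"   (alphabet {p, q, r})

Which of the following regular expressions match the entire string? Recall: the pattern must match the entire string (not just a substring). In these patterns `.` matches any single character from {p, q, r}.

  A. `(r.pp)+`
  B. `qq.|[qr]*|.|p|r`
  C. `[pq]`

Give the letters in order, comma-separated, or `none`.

B

A → no match — must end with "pp"
B → match
C → no match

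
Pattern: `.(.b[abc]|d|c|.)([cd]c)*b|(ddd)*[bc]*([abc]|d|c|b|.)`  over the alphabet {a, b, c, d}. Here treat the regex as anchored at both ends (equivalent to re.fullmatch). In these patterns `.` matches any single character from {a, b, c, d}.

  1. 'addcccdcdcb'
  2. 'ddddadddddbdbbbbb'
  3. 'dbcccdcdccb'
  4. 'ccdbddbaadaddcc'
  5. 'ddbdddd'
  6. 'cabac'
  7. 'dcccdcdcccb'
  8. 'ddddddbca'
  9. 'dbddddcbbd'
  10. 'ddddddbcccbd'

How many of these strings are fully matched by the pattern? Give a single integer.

4

1 → match
2 → no match
3 → no match
4 → no match
5 → no match
6 → no match
7 → match
8 → match
9 → no match
10 → match
Total matched: 4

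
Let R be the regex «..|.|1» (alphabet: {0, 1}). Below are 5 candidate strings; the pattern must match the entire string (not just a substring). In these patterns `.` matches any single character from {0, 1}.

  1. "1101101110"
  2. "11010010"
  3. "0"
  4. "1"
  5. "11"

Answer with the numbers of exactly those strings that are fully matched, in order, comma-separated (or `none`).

1. "1101101110" → no match
2. "11010010" → no match
3. "0" → match
4. "1" → match
5. "11" → match

3, 4, 5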